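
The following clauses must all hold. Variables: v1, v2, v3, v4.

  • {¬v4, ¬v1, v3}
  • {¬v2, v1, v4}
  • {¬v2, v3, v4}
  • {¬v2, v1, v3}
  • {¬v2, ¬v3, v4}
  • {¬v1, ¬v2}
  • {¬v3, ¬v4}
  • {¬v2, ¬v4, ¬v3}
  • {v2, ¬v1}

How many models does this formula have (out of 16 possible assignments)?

3

The models are:
  v1=F v2=F v3=F v4=F
  v1=F v2=F v3=F v4=T
  v1=F v2=F v3=T v4=F
That's 3 in total.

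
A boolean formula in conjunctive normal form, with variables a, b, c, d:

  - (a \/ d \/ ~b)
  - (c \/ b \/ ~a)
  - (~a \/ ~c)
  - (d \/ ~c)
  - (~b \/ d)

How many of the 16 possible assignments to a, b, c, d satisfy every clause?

6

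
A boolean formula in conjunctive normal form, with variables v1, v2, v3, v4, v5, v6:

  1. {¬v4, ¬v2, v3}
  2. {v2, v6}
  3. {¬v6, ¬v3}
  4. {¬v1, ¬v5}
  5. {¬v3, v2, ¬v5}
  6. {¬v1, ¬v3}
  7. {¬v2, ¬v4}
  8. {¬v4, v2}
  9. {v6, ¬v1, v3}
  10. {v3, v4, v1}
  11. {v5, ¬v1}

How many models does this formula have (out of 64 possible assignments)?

Satisfying assignments:
  v1=F v2=T v3=T v4=F v5=F v6=F
  v1=F v2=T v3=T v4=F v5=T v6=F
Count: 2.

2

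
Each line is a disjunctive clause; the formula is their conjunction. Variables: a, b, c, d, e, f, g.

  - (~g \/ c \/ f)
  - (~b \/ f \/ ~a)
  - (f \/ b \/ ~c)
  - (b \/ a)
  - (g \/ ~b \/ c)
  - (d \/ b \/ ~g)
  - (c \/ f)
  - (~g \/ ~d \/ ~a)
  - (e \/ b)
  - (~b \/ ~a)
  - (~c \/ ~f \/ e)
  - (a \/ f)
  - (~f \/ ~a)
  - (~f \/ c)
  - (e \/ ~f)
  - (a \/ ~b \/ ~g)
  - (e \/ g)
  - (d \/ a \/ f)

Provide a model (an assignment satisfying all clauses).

a = False, b = True, c = True, d = True, e = True, f = True, g = False

Check each clause:
  1. (~g \/ c \/ f) — ~g is true.
  2. (~a \/ ~b \/ f) — f is true.
  3. (f \/ b \/ ~c) — b is true.
  4. (b \/ a) — b is true.
  5. (~b \/ c \/ g) — c is true.
  6. (~g \/ d \/ b) — ~g is true.
  7. (f \/ c) — c is true.
  8. (~d \/ ~a \/ ~g) — ~g is true.
  9. (b \/ e) — b is true.
  10. (~b \/ ~a) — ~a is true.
  11. (~c \/ e \/ ~f) — e is true.
  12. (a \/ f) — f is true.
  13. (~a \/ ~f) — ~a is true.
  14. (c \/ ~f) — c is true.
  15. (e \/ ~f) — e is true.
  16. (~g \/ ~b \/ a) — ~g is true.
  17. (g \/ e) — e is true.
  18. (d \/ a \/ f) — d is true.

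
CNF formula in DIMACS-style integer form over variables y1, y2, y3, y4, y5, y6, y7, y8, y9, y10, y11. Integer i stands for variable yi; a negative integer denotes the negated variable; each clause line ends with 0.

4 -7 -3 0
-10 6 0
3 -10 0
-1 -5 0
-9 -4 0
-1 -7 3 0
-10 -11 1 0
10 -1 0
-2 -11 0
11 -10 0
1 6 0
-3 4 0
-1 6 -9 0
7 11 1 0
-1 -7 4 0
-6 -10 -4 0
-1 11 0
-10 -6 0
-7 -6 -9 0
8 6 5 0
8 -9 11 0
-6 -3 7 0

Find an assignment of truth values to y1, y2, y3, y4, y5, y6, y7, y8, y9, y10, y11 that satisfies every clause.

y1=0, y2=0, y3=0, y4=1, y5=0, y6=1, y7=1, y8=0, y9=0, y10=0, y11=1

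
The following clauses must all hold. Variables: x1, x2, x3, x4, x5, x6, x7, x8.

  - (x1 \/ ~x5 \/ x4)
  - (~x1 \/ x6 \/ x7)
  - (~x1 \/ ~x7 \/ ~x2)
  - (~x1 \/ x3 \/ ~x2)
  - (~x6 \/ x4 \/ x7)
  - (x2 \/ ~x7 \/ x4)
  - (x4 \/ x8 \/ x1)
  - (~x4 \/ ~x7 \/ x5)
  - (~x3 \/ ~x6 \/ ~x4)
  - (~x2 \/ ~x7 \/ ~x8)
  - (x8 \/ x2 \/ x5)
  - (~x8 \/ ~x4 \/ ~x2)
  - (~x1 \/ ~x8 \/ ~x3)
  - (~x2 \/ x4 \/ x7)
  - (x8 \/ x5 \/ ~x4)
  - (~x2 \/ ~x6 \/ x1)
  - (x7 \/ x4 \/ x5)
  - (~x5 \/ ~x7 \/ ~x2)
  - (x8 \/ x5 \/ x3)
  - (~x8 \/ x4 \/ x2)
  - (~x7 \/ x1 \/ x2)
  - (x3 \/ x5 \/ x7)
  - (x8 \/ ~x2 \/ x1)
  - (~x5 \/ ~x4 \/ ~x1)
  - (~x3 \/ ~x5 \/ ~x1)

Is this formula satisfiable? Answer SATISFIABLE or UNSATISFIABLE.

Set x1 = False and propagate.
The remaining clauses are satisfied by x2 = False, x3 = True, x4 = True, x5 = True, x6 = False, x7 = False, x8 = False.
So x1=0, x2=0, x3=1, x4=1, x5=1, x6=0, x7=0, x8=0 is a satisfying assignment.

SATISFIABLE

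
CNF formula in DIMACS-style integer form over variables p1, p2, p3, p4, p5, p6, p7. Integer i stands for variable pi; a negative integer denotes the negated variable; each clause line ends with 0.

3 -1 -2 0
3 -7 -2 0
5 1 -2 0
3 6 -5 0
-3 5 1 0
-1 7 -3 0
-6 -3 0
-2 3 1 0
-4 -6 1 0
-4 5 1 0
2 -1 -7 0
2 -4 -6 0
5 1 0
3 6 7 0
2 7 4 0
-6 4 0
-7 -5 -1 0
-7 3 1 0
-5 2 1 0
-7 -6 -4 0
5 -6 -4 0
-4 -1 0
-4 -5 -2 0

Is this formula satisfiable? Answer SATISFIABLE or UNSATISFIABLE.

SATISFIABLE

Try p1 = False.
  then p5 is forced to True.
  then p2 is forced to True.
  then p3 is forced to True.
  then p6 is forced to False.
  then p4 is forced to False.
p7 is now unconstrained; take p7 = True.
So p1=False  p2=True  p3=True  p4=False  p5=True  p6=False  p7=True is a satisfying assignment.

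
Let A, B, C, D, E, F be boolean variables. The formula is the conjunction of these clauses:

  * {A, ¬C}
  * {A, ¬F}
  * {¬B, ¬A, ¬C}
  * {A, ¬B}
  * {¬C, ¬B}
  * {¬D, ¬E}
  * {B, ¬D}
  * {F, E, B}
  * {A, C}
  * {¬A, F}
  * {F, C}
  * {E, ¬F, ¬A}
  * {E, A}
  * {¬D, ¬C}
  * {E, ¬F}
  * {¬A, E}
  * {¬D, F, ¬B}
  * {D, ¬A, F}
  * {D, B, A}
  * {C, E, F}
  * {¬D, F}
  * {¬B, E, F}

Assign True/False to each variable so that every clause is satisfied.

A=True, B=False, C=False, D=False, E=True, F=True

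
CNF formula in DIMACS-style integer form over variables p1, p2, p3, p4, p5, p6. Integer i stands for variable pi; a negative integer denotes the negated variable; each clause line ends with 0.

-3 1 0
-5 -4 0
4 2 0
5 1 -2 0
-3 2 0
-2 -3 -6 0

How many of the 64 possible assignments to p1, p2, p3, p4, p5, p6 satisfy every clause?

15

Split on p2, then p3.
  p2=T, p3=T: remaining (p1,p4,p5,p6) ∈ {(T,F,F,F); (T,F,T,F); (T,T,F,F)} — 3.
  p2=T, p3=F: p6 free; 4 ways for (p1,p4,p5) × 2^1 = 8.
  p2=F, p3=T: a clause becomes empty — 0.
  p2=F, p3=F: remaining (p1,p4,p5,p6) ∈ {(F,T,F,F); (F,T,F,T); (T,T,F,F); (T,T,F,T)} — 4.
Total: 3 + 8 + 0 + 4 = 15.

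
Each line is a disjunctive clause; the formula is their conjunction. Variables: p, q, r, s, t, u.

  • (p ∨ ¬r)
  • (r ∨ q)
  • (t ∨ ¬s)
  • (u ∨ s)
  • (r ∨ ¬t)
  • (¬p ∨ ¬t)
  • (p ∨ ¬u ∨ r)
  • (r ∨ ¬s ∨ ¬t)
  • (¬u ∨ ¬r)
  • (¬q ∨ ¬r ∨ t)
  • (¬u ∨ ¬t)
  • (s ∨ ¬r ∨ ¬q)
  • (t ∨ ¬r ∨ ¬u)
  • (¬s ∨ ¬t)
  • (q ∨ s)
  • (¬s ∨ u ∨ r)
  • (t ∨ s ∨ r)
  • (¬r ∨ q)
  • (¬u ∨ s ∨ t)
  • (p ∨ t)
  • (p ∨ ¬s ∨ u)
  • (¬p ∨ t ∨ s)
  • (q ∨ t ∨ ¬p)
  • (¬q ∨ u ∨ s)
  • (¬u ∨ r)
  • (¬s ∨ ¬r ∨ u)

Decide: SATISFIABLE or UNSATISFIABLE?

r = True:
  propagation gives p=True, t=False, s=False; an empty clause results — contradiction.
r = False:
  propagation gives q=True, t=False, s=False; an empty clause results — contradiction.
Every branch closes, so no satisfying assignment exists.

UNSATISFIABLE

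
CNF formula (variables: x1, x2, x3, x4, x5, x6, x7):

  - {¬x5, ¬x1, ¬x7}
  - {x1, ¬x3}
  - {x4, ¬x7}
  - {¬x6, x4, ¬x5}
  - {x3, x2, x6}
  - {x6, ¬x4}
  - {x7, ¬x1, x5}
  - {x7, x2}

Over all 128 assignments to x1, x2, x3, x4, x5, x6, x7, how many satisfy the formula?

Split on x7, then x1.
  x7=T, x1=T: remaining (x2,x3,x4,x5,x6) ∈ {(F,F,T,F,T); (F,T,T,F,T); (T,F,T,F,T); (T,T,T,F,T)} — 4.
  x7=T, x1=F: remaining (x2,x3,x4,x5,x6) ∈ {(F,F,T,F,T); (F,F,T,T,T); (T,F,T,F,T); (T,F,T,T,T)} — 4.
  x7=F, x1=T: remaining (x2,x3,x4,x5,x6) ∈ {(T,F,F,T,F); (T,F,T,T,T); (T,T,F,T,F); (T,T,T,T,T)} — 4.
  x7=F, x1=F: 5 of the 32 assignments to (x2,x3,x4,x5,x6) work.
Total: 4 + 4 + 4 + 5 = 17.

17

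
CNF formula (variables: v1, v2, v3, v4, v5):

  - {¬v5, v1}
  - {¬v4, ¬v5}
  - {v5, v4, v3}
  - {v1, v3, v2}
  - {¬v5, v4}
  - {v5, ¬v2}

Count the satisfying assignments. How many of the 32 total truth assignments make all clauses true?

5

The models are:
  v1=F v2=F v3=T v4=F v5=F
  v1=F v2=F v3=T v4=T v5=F
  v1=T v2=F v3=F v4=T v5=F
  v1=T v2=F v3=T v4=F v5=F
  v1=T v2=F v3=T v4=T v5=F
That's 5 in total.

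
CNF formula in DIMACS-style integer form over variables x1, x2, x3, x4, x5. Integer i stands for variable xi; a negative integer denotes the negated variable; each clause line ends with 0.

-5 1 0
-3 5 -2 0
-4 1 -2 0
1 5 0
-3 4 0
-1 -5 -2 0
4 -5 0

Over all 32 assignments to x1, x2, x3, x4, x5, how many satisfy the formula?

7

Case analysis on x5 and x1:
  x5=1, x1=1: remaining (x2,x3,x4) ∈ {(0,0,1); (0,1,1)} — 2.
  x5=1, x1=0: a clause becomes empty — 0.
  x5=0, x1=1: 5 of the 8 assignments to (x2,x3,x4) work.
  x5=0, x1=0: a clause becomes empty — 0.
Total: 2 + 0 + 5 + 0 = 7.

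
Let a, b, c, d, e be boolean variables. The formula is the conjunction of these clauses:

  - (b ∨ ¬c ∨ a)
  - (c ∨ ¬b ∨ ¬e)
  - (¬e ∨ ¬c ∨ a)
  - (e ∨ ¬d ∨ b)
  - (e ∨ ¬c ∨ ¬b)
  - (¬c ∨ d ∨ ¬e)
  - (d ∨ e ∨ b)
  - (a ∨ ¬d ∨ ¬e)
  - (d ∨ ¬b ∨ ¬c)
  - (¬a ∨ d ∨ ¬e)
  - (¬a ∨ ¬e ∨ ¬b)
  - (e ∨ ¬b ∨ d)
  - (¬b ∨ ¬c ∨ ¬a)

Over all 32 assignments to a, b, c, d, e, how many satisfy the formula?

5

Satisfying assignments:
  a=0 b=0 c=0 d=0 e=1
  a=0 b=1 c=0 d=1 e=0
  a=1 b=0 c=0 d=1 e=1
  a=1 b=0 c=1 d=1 e=1
  a=1 b=1 c=0 d=1 e=0
That's 5 in total.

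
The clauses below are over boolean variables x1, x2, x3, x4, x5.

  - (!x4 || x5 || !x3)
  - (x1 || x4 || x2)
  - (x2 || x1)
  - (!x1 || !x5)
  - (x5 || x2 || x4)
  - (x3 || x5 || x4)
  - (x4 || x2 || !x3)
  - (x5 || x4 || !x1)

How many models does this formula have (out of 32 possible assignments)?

Split on x4, then x5.
  x4=1, x5=1: remaining (x1,x2,x3) ∈ {(0,1,0); (0,1,1)} — 2.
  x4=1, x5=0: remaining (x1,x2,x3) ∈ {(0,1,0); (1,0,0); (1,1,0)} — 3.
  x4=0, x5=1: remaining (x1,x2,x3) ∈ {(0,1,0); (0,1,1)} — 2.
  x4=0, x5=0: remaining (x1,x2,x3) ∈ {(0,1,1)} — 1.
Total: 2 + 3 + 2 + 1 = 8.

8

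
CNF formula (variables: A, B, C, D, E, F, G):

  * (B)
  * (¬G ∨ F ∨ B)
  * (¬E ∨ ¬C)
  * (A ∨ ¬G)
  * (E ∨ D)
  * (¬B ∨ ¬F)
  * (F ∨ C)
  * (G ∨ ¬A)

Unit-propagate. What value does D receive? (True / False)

Unit clause (B) sets B = True.
(¬F ∨ ¬B): since B = True, the clause reduces to (¬F). F = False.
From (C ∨ F) and F = False: C = True.
From (¬E ∨ ¬C) and C = True: E = False.
From (E ∨ D) and E = False: D = True.

True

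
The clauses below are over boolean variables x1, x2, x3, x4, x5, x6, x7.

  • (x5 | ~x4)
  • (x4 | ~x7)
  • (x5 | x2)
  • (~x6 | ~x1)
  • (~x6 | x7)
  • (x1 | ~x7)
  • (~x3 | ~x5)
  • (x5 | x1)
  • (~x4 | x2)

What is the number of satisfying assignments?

Case analysis on x5 and x1:
  x5=T, x1=T: remaining (x2,x3,x4,x6,x7) ∈ {(F,F,F,F,F); (T,F,F,F,F); (T,F,T,F,F); (T,F,T,F,T)} — 4.
  x5=T, x1=F: remaining (x2,x3,x4,x6,x7) ∈ {(F,F,F,F,F); (T,F,F,F,F); (T,F,T,F,F)} — 3.
  x5=F, x1=T: remaining (x2,x3,x4,x6,x7) ∈ {(T,F,F,F,F); (T,T,F,F,F)} — 2.
  x5=F, x1=F: a clause becomes empty — 0.
Total: 4 + 3 + 2 + 0 = 9.

9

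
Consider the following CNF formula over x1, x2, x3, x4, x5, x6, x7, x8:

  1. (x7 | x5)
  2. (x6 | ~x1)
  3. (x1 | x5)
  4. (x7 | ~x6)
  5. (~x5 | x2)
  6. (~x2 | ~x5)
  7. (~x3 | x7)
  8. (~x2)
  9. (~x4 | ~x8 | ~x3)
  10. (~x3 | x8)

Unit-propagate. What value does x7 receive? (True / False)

True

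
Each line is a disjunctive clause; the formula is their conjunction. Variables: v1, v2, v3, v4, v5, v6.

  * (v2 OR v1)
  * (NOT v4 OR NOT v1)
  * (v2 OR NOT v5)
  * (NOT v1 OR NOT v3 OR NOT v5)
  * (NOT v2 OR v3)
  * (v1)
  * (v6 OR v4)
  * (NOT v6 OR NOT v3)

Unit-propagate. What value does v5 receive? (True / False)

Unit clause (v1) sets v1 = True.
In (NOT v1 OR NOT v4), NOT v1 is now false; NOT v4 must hold, so v4 = False.
(v6 OR v4) with v4 = False leaves only v6, so v6 = True.
From (NOT v3 OR NOT v6) and v6 = True: v3 = False.
(NOT v2 OR v3) with v3 = False leaves only NOT v2, so v2 = False.
In (NOT v5 OR v2), v2 is now false; NOT v5 must hold, so v5 = False.

False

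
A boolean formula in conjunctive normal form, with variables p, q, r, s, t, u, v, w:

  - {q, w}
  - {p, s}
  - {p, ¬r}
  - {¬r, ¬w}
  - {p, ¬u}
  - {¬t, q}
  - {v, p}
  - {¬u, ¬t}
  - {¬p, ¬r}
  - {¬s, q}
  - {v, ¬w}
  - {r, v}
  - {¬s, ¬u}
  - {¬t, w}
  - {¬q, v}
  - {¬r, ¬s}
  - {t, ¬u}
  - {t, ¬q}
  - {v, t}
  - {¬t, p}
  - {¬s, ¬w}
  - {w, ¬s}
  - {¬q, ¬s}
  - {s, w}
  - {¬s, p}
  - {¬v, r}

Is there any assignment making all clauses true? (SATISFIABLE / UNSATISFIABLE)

UNSATISFIABLE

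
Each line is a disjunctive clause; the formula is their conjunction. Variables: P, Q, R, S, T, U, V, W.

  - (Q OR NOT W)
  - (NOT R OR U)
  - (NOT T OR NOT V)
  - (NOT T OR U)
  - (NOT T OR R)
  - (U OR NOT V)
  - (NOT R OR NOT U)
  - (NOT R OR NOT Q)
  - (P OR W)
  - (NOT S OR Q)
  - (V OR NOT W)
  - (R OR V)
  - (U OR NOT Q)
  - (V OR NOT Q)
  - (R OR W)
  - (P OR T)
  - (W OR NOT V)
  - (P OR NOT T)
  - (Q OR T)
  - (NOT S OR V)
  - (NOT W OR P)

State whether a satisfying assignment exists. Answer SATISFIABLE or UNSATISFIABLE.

SATISFIABLE

Pure literal: P appears only positively; assign P = True.
Pure literal: S appears only negated; assign S = False.
Branch on Q: take Q = True.
  then R is forced to False.
  then T is forced to False.
  then V is forced to True.
  then U is forced to True.
  then W is forced to True.
Every clause has at least one true literal under this assignment.
So P=T, Q=T, R=F, S=F, T=F, U=T, V=T, W=T is a satisfying assignment.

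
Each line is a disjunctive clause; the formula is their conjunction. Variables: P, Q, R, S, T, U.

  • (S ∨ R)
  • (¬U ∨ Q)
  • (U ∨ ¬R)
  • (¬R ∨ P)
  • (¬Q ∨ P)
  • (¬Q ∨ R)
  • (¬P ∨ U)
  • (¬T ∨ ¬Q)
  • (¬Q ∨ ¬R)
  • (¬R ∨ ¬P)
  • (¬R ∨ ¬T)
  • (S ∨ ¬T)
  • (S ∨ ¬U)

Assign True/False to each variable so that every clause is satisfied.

S occurs only positively in the remaining clauses — set S = True.
Set P = False and propagate.
  then R is forced to False.
  then Q is forced to False.
  then U is forced to False.
T is now unconstrained; take T = True.

P=0, Q=0, R=0, S=1, T=1, U=0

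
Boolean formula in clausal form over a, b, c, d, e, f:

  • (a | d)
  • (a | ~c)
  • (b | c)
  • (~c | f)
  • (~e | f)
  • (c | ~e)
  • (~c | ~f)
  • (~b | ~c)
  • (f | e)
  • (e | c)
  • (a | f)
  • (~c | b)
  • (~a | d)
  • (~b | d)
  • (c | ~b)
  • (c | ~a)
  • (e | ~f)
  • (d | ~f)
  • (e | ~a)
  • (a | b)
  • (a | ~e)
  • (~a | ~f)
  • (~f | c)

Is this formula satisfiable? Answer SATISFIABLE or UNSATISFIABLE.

c = True:
  propagation gives a=True, f=True; an empty clause results — contradiction.
c = False:
  propagation gives b=True; an empty clause results — contradiction.
Every branch closes, so no satisfying assignment exists.

UNSATISFIABLE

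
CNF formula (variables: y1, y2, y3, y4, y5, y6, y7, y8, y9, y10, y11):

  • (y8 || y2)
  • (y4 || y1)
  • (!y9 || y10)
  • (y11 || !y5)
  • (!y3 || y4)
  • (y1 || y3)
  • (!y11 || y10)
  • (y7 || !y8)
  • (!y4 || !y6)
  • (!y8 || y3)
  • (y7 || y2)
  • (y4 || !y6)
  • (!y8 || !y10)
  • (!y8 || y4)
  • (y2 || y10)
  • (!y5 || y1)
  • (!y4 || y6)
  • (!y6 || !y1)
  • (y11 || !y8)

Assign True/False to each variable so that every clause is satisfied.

Pure literal: y2 appears only positively; assign y2 = True.
Pure literal: y5 appears only negated; assign y5 = False.
Branch on y1: take y1 = True.
  then y6 is forced to False.
  then y4 is forced to False.
  then y3 is forced to False.
  then y8 is forced to False.
Branch on y9: take y9 = False.
Set y10 = True and propagate.
y7, y11 are now unconstrained; take y7 = False, y11 = True.
Every clause has at least one true literal under this assignment.

y1 = True, y2 = True, y3 = False, y4 = False, y5 = False, y6 = False, y7 = False, y8 = False, y9 = False, y10 = True, y11 = True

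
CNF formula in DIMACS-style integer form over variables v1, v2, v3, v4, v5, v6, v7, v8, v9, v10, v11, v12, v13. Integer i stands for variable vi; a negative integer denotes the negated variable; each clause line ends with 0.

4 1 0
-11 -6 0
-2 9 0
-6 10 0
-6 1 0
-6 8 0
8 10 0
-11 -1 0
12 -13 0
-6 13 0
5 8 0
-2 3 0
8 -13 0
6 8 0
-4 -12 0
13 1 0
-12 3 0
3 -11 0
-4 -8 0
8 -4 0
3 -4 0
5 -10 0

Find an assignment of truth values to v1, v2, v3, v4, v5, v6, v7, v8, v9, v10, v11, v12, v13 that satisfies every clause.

v1=True, v2=False, v3=True, v4=False, v5=False, v6=False, v7=True, v8=True, v9=False, v10=False, v11=False, v12=False, v13=False

Check each clause:
  1. (v4 || v1) — v1 is true.
  2. (!v6 || !v11) — !v6 is true.
  3. (v9 || !v2) — !v2 is true.
  4. (!v6 || v10) — !v6 is true.
  5. (!v6 || v1) — v1 is true.
  6. (!v6 || v8) — v8 is true.
  7. (v10 || v8) — v8 is true.
  8. (!v11 || !v1) — !v11 is true.
  9. (!v13 || v12) — !v13 is true.
  10. (v13 || !v6) — !v6 is true.
  11. (v8 || v5) — v8 is true.
  12. (!v2 || v3) — v3 is true.
  13. (!v13 || v8) — v8 is true.
  14. (v6 || v8) — v8 is true.
  15. (!v12 || !v4) — !v12 is true.
  16. (v13 || v1) — v1 is true.
  17. (!v12 || v3) — v3 is true.
  18. (!v11 || v3) — v3 is true.
  19. (!v8 || !v4) — !v4 is true.
  20. (v8 || !v4) — v8 is true.
  21. (v3 || !v4) — v3 is true.
  22. (v5 || !v10) — !v10 is true.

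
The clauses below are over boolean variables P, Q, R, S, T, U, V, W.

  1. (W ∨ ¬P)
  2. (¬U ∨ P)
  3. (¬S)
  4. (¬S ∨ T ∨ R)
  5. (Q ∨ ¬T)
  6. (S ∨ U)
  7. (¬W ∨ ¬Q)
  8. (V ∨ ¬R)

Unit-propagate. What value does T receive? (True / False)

False

Unit clause (¬S) sets S = False.
In (S ∨ U), S is now false; U must hold, so U = True.
From (¬U ∨ P) and U = True: P = True.
In (W ∨ ¬P), ¬P is now false; W must hold, so W = True.
From (¬W ∨ ¬Q) and W = True: Q = False.
From (¬T ∨ Q) and Q = False: T = False.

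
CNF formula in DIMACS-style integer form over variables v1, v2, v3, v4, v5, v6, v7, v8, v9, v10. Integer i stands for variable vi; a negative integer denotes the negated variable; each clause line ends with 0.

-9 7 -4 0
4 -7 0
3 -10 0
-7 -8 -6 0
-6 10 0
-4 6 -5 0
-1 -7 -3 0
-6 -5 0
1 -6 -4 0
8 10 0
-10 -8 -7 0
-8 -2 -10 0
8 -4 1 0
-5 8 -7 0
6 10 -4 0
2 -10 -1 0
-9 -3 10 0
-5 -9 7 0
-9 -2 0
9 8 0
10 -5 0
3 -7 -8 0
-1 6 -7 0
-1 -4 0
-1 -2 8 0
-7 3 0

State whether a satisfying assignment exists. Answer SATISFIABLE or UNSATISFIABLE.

v5 occurs only negated in the remaining clauses — set v5 = False.
Try v1 = False.
For the remaining variables, v2 = False, v3 = True, v4 = False, v6 = True, v7 = False, v8 = True, v9 = True, v10 = True works.
So v1=F  v2=F  v3=T  v4=F  v5=F  v6=T  v7=F  v8=T  v9=T  v10=T is a satisfying assignment.

SATISFIABLE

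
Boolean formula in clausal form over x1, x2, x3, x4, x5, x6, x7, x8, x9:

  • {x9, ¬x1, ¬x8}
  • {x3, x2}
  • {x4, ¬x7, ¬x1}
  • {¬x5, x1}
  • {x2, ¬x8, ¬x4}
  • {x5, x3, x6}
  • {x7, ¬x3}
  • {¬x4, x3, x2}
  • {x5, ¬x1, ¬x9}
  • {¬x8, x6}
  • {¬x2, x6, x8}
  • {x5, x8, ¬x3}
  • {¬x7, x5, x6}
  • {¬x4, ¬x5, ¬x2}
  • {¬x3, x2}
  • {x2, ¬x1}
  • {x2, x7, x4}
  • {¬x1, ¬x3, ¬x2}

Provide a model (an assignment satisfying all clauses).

x1 = False, x2 = True, x3 = True, x4 = True, x5 = False, x6 = True, x7 = True, x8 = True, x9 = True

Check each clause:
  1. {x9, ¬x8, ¬x1} — x9 is true.
  2. {x3, x2} — x2 is true.
  3. {¬x7, x4, ¬x1} — x4 is true.
  4. {x1, ¬x5} — ¬x5 is true.
  5. {¬x4, x2, ¬x8} — x2 is true.
  6. {x5, x6, x3} — x3 is true.
  7. {¬x3, x7} — x7 is true.
  8. {¬x4, x3, x2} — x2 is true.
  9. {x5, ¬x1, ¬x9} — ¬x1 is true.
  10. {¬x8, x6} — x6 is true.
  11. {x6, ¬x2, x8} — x8 is true.
  12. {x5, ¬x3, x8} — x8 is true.
  13. {¬x7, x6, x5} — x6 is true.
  14. {¬x2, ¬x5, ¬x4} — ¬x5 is true.
  15. {x2, ¬x3} — x2 is true.
  16. {¬x1, x2} — x2 is true.
  17. {x4, x2, x7} — x2 is true.
  18. {¬x3, ¬x1, ¬x2} — ¬x1 is true.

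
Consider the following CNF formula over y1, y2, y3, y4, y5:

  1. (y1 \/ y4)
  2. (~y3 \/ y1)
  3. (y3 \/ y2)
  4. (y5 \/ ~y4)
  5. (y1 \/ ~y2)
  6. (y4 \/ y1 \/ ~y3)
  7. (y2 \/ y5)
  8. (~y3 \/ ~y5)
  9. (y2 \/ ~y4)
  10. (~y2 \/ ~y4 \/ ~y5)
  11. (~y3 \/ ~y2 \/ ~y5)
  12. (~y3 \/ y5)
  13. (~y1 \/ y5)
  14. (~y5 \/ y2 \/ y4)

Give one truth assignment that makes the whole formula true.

y1=1, y2=1, y3=0, y4=0, y5=1

Branch on y1: take y1 = True.
  then y5 is forced to True.
  then y3 is forced to False.
  then y2 is forced to True.
  then y4 is forced to False.
Every clause has at least one true literal under this assignment.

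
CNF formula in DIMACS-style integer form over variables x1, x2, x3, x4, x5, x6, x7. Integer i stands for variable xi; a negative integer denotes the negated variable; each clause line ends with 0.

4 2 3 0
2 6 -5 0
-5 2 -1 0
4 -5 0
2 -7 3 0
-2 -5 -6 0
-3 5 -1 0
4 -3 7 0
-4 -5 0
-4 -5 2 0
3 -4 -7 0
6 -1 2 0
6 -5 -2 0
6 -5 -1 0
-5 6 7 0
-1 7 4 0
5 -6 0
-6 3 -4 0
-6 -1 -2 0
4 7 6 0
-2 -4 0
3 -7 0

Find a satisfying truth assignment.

x1=False  x2=False  x3=True  x4=True  x5=False  x6=False  x7=True

Pure literal: x1 appears only negated; assign x1 = False.
Try x2 = False.
Set x3 = True and propagate.
For the remaining variables, x4 = True, x5 = False, x6 = False, x7 = True works.
Every clause has at least one true literal under this assignment.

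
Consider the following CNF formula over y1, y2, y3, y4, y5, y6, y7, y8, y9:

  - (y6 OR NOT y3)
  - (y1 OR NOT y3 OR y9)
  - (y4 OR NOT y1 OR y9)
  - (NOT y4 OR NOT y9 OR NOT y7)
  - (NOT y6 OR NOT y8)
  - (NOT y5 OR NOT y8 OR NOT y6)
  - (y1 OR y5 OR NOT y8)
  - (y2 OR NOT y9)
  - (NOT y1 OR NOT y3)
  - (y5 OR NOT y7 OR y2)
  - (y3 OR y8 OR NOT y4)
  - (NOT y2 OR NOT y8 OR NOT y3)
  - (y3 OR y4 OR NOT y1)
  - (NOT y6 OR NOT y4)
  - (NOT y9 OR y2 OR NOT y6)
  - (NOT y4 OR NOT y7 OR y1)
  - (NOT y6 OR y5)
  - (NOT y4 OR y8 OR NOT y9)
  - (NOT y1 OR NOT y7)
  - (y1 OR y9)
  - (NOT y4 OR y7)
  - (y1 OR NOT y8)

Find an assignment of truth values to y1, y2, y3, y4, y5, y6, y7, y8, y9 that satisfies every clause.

y1=False, y2=True, y3=False, y4=False, y5=False, y6=False, y7=False, y8=False, y9=True

Check each clause:
  1. (NOT y3 OR y6) — NOT y3 is true.
  2. (NOT y3 OR y9 OR y1) — y9 is true.
  3. (y4 OR NOT y1 OR y9) — y9 is true.
  4. (NOT y7 OR NOT y4 OR NOT y9) — NOT y7 is true.
  5. (NOT y6 OR NOT y8) — NOT y8 is true.
  6. (NOT y6 OR NOT y5 OR NOT y8) — NOT y8 is true.
  7. (NOT y8 OR y1 OR y5) — NOT y8 is true.
  8. (NOT y9 OR y2) — y2 is true.
  9. (NOT y3 OR NOT y1) — NOT y3 is true.
  10. (NOT y7 OR y2 OR y5) — NOT y7 is true.
  11. (y3 OR y8 OR NOT y4) — NOT y4 is true.
  12. (NOT y2 OR NOT y8 OR NOT y3) — NOT y8 is true.
  13. (y4 OR NOT y1 OR y3) — NOT y1 is true.
  14. (NOT y4 OR NOT y6) — NOT y6 is true.
  15. (NOT y9 OR y2 OR NOT y6) — y2 is true.
  16. (NOT y4 OR y1 OR NOT y7) — NOT y4 is true.
  17. (NOT y6 OR y5) — NOT y6 is true.
  18. (NOT y9 OR NOT y4 OR y8) — NOT y4 is true.
  19. (NOT y1 OR NOT y7) — NOT y7 is true.
  20. (y1 OR y9) — y9 is true.
  21. (NOT y4 OR y7) — NOT y4 is true.
  22. (y1 OR NOT y8) — NOT y8 is true.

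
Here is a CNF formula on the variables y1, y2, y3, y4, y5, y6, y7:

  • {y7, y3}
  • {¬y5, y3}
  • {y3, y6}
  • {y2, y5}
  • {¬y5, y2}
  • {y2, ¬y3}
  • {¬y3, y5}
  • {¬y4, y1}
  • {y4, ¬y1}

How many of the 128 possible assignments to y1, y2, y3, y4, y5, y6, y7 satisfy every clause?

10

Case analysis on y3 and y5:
  y3=T, y5=T: y6, y7 free; 2 ways for (y1,y2,y4) × 2^2 = 8.
  y3=T, y5=F: a clause becomes empty — 0.
  y3=F, y5=T: a clause becomes empty — 0.
  y3=F, y5=F: remaining (y1,y2,y4,y6,y7) ∈ {(F,T,F,T,T); (T,T,T,T,T)} — 2.
Total: 8 + 0 + 0 + 2 = 10.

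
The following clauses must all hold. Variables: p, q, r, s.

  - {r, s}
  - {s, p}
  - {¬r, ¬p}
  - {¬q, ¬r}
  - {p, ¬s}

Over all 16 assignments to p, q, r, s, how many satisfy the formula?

2

Satisfying assignments:
  p=1 q=0 r=0 s=1
  p=1 q=1 r=0 s=1
Count: 2.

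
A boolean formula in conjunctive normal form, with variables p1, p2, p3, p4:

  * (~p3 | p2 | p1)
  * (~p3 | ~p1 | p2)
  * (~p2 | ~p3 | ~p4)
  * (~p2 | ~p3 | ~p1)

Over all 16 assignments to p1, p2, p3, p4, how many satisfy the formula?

9

Split on p2, then p3.
  p2=1, p3=1: remaining (p1,p4) ∈ {(0,0)} — 1.
  p2=1, p3=0: remaining (p1,p4) ∈ {(0,0); (0,1); (1,0); (1,1)} — 4.
  p2=0, p3=1: a clause becomes empty — 0.
  p2=0, p3=0: remaining (p1,p4) ∈ {(0,0); (0,1); (1,0); (1,1)} — 4.
Total: 1 + 4 + 0 + 4 = 9.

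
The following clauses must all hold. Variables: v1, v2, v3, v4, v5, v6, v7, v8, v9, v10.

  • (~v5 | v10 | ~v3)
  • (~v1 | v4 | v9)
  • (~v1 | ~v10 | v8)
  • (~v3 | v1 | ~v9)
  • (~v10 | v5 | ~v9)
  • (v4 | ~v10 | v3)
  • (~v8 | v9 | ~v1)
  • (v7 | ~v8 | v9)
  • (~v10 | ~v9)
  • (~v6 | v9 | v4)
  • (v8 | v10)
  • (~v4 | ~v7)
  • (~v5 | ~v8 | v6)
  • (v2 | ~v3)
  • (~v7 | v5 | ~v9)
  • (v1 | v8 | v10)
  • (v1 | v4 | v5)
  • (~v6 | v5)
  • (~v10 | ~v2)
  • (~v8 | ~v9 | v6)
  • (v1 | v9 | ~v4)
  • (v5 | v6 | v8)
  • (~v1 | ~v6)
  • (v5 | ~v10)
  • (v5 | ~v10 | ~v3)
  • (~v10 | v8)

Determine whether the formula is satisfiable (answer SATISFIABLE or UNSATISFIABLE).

Branch on v1: take v1 = False.
Branch on v2: take v2 = True.
  then v10 is forced to False.
  then v8 is forced to True.
Try v3 = False.
The remaining clauses are satisfied by v4 = False, v5 = True, v6 = True, v7 = False, v9 = True.
So v1=F  v2=T  v3=F  v4=F  v5=T  v6=T  v7=F  v8=T  v9=T  v10=F is a satisfying assignment.

SATISFIABLE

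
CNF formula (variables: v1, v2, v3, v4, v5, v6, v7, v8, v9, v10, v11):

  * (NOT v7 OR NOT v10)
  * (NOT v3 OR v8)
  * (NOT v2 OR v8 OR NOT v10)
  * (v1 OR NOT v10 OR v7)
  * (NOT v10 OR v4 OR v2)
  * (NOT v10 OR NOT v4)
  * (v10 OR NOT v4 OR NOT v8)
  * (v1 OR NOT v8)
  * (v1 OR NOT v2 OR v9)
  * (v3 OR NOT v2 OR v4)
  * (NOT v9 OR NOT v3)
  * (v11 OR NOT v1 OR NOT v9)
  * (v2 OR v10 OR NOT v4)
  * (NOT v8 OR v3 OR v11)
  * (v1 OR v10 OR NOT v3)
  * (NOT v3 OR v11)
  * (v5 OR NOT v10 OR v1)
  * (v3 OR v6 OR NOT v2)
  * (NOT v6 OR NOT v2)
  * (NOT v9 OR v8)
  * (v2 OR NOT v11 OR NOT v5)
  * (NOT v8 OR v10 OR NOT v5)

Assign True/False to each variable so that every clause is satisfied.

v1=0, v2=0, v3=0, v4=0, v5=0, v6=1, v7=1, v8=0, v9=0, v10=0, v11=1

Check each clause:
  1. (NOT v7 OR NOT v10) — NOT v10 is true.
  2. (v8 OR NOT v3) — NOT v3 is true.
  3. (NOT v10 OR v8 OR NOT v2) — NOT v10 is true.
  4. (v1 OR NOT v10 OR v7) — NOT v10 is true.
  5. (v2 OR NOT v10 OR v4) — NOT v10 is true.
  6. (NOT v4 OR NOT v10) — NOT v4 is true.
  7. (v10 OR NOT v4 OR NOT v8) — NOT v8 is true.
  8. (NOT v8 OR v1) — NOT v8 is true.
  9. (v9 OR NOT v2 OR v1) — NOT v2 is true.
  10. (v4 OR NOT v2 OR v3) — NOT v2 is true.
  11. (NOT v9 OR NOT v3) — NOT v3 is true.
  12. (NOT v1 OR NOT v9 OR v11) — v11 is true.
  13. (v10 OR v2 OR NOT v4) — NOT v4 is true.
  14. (v3 OR v11 OR NOT v8) — NOT v8 is true.
  15. (NOT v3 OR v1 OR v10) — NOT v3 is true.
  16. (v11 OR NOT v3) — v11 is true.
  17. (NOT v10 OR v5 OR v1) — NOT v10 is true.
  18. (NOT v2 OR v6 OR v3) — v6 is true.
  19. (NOT v6 OR NOT v2) — NOT v2 is true.
  20. (v8 OR NOT v9) — NOT v9 is true.
  21. (NOT v11 OR NOT v5 OR v2) — NOT v5 is true.
  22. (NOT v5 OR NOT v8 OR v10) — NOT v8 is true.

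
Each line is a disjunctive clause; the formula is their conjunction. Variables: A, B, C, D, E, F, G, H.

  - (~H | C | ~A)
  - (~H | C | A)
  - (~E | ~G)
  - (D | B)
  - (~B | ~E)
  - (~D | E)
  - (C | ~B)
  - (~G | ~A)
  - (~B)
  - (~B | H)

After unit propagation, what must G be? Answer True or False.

(~B) is a unit clause: B = False.
(D | B) with B = False leaves only D, so D = True.
From (~D | E) and D = True: E = True.
From (~E | ~G) and E = True: G = False.

False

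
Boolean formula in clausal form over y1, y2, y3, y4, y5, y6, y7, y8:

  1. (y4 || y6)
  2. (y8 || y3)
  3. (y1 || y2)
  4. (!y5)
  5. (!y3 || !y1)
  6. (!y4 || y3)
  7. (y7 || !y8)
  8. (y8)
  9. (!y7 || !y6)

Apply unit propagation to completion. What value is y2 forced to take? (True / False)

Unit clause (!y5) sets y5 = False.
(y8) stands alone — y8 = True.
(y7 || !y8) with y8 = True leaves only y7, so y7 = True.
(!y6 || !y7): since y7 = True, the clause reduces to (!y6). y6 = False.
(y4 || y6) with y6 = False leaves only y4, so y4 = True.
(!y4 || y3): since y4 = True, the clause reduces to (y3). y3 = True.
In (!y1 || !y3), !y3 is now false; !y1 must hold, so y1 = False.
In (y2 || y1), y1 is now false; y2 must hold, so y2 = True.

True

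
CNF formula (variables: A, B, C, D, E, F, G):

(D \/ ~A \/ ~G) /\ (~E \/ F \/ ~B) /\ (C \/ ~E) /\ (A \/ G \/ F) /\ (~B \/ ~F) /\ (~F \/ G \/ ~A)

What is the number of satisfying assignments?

40

Case analysis on F and A:
  F=1, A=1: remaining (B,C,D,E,G) ∈ {(0,0,1,0,1); (0,1,1,0,1); (0,1,1,1,1)} — 3.
  F=1, A=0: D, G free; 3 ways for (B,C,E) × 2^2 = 12.
  F=0, A=1: 15 of the 32 assignments to (B,C,D,E,G) work.
  F=0, A=0: D free; 5 ways for (B,C,E,G) × 2^1 = 10.
Total: 3 + 12 + 15 + 10 = 40.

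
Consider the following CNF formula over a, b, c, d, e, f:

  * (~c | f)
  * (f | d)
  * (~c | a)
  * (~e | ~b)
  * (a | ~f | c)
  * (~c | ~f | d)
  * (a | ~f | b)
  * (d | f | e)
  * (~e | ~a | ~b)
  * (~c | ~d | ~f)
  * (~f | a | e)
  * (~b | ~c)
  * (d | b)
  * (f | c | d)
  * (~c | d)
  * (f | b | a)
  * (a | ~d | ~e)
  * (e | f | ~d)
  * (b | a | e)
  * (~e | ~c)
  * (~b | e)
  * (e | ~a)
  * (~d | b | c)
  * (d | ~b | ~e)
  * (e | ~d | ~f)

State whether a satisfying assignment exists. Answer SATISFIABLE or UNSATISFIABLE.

d = True:
  e = True:
    propagation gives b=False, a=True, c=False; an empty clause results — contradiction.
  e = False:
    propagation gives f=True; an empty clause results — contradiction.
d = False:
  propagation gives f=True, c=False, a=True, b=True; an empty clause results — contradiction.
Every branch closes, so no satisfying assignment exists.

UNSATISFIABLE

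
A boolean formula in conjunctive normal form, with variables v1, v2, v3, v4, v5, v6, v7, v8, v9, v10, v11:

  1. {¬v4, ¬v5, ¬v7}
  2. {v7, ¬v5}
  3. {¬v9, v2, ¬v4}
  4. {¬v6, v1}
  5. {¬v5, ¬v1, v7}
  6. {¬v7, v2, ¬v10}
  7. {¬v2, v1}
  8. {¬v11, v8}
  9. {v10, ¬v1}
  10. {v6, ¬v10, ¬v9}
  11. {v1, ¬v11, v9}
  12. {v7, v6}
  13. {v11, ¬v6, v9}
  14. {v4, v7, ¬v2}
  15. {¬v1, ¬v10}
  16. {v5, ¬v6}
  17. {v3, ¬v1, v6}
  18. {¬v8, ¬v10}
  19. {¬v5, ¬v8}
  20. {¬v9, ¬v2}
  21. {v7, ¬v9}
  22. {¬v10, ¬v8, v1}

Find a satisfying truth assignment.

v1 = 0  v2 = 0  v3 = 0  v4 = 1  v5 = 0  v6 = 0  v7 = 1  v8 = 0  v9 = 0  v10 = 0  v11 = 0

Check each clause:
  1. {¬v5, ¬v7, ¬v4} — ¬v5 is true.
  2. {¬v5, v7} — ¬v5 is true.
  3. {¬v9, ¬v4, v2} — ¬v9 is true.
  4. {¬v6, v1} — ¬v6 is true.
  5. {¬v1, ¬v5, v7} — ¬v5 is true.
  6. {¬v7, v2, ¬v10} — ¬v10 is true.
  7. {¬v2, v1} — ¬v2 is true.
  8. {v8, ¬v11} — ¬v11 is true.
  9. {v10, ¬v1} — ¬v1 is true.
  10. {¬v9, ¬v10, v6} — ¬v10 is true.
  11. {v1, v9, ¬v11} — ¬v11 is true.
  12. {v7, v6} — v7 is true.
  13. {v11, ¬v6, v9} — ¬v6 is true.
  14. {¬v2, v4, v7} — v4 is true.
  15. {¬v1, ¬v10} — ¬v10 is true.
  16. {¬v6, v5} — ¬v6 is true.
  17. {¬v1, v3, v6} — ¬v1 is true.
  18. {¬v10, ¬v8} — ¬v8 is true.
  19. {¬v5, ¬v8} — ¬v8 is true.
  20. {¬v9, ¬v2} — ¬v2 is true.
  21. {¬v9, v7} — v7 is true.
  22. {¬v8, v1, ¬v10} — ¬v8 is true.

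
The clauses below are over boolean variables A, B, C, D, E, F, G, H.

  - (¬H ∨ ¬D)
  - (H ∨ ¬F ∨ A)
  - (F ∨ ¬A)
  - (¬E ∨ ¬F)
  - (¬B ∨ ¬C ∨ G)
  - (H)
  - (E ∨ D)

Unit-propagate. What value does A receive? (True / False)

(H) is a unit clause: H = True.
(¬H ∨ ¬D): since H = True, the clause reduces to (¬D). D = False.
From (E ∨ D) and D = False: E = True.
In (¬F ∨ ¬E), ¬E is now false; ¬F must hold, so F = False.
From (F ∨ ¬A) and F = False: A = False.

False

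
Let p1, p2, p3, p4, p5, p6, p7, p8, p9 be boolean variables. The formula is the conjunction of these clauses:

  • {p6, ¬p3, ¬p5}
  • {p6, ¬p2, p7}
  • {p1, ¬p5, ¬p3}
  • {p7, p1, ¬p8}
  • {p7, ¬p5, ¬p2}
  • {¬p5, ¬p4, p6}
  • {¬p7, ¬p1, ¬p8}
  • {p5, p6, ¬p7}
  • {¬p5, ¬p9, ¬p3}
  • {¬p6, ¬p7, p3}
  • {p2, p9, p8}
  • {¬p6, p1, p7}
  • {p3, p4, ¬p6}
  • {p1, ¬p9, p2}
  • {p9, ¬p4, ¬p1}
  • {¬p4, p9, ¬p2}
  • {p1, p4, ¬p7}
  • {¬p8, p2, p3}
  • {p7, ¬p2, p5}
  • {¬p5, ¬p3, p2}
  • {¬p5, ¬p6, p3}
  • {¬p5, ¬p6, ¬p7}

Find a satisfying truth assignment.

p1=T, p2=F, p3=T, p4=F, p5=F, p6=T, p7=T, p8=F, p9=T

Check each clause:
  1. {¬p5, p6, ¬p3} — ¬p5 is true.
  2. {p6, p7, ¬p2} — p7 is true.
  3. {¬p5, p1, ¬p3} — p1 is true.
  4. {¬p8, p1, p7} — ¬p8 is true.
  5. {p7, ¬p5, ¬p2} — ¬p5 is true.
  6. {p6, ¬p4, ¬p5} — ¬p5 is true.
  7. {¬p7, ¬p8, ¬p1} — ¬p8 is true.
  8. {p5, p6, ¬p7} — p6 is true.
  9. {¬p3, ¬p9, ¬p5} — ¬p5 is true.
  10. {p3, ¬p7, ¬p6} — p3 is true.
  11. {p8, p2, p9} — p9 is true.
  12. {p7, ¬p6, p1} — p1 is true.
  13. {p4, ¬p6, p3} — p3 is true.
  14. {¬p9, p1, p2} — p1 is true.
  15. {¬p4, p9, ¬p1} — p9 is true.
  16. {¬p2, ¬p4, p9} — p9 is true.
  17. {p4, p1, ¬p7} — p1 is true.
  18. {p2, ¬p8, p3} — ¬p8 is true.
  19. {p5, ¬p2, p7} — ¬p2 is true.
  20. {¬p3, ¬p5, p2} — ¬p5 is true.
  21. {p3, ¬p5, ¬p6} — p3 is true.
  22. {¬p6, ¬p7, ¬p5} — ¬p5 is true.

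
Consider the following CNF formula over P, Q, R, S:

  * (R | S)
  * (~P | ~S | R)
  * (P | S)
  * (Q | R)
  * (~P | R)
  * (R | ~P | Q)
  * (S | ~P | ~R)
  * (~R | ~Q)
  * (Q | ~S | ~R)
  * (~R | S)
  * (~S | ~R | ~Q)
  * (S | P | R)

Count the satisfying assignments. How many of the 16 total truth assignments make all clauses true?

1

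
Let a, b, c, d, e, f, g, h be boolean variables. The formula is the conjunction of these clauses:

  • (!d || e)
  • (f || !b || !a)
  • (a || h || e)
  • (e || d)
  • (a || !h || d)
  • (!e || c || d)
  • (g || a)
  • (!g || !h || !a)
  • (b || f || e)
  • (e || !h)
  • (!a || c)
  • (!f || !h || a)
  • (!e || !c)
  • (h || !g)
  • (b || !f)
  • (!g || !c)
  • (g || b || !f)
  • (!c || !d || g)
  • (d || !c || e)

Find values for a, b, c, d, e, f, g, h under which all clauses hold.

a=False, b=False, c=False, d=True, e=True, f=False, g=True, h=True

Try a = False.
  then g is forced to True.
  then h is forced to True.
  then d is forced to True.
  then e is forced to True.
  then f is forced to False.
  then c is forced to False.
b is now unconstrained; take b = False.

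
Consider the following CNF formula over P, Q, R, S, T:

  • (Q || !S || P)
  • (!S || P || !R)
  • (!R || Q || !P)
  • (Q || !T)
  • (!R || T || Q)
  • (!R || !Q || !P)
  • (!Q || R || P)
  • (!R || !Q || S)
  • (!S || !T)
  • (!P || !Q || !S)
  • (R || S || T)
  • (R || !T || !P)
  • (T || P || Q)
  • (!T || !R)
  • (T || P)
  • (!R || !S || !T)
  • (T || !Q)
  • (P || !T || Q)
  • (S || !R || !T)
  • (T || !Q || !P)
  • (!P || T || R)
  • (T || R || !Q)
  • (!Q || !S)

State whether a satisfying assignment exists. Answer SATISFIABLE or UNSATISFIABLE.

T = True:
  propagation gives Q=True, S=False, R=False, P=True; an empty clause results — contradiction.
T = False:
  propagation gives P=True, Q=False, R=False; an empty clause results — contradiction.
Every branch closes, so no satisfying assignment exists.

UNSATISFIABLE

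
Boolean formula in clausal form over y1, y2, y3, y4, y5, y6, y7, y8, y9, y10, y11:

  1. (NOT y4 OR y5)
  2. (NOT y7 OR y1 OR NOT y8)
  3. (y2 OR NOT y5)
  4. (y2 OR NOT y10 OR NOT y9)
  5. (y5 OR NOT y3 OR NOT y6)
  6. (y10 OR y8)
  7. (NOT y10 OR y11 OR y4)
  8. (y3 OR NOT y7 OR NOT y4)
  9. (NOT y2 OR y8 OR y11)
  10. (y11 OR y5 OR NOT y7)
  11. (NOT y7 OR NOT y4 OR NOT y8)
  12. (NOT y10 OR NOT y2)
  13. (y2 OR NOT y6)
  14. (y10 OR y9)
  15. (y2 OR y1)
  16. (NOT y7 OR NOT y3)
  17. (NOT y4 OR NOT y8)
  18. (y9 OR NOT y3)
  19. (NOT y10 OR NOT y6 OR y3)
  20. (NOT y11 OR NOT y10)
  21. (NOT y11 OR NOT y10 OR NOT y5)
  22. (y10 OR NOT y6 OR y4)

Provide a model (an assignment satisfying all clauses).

Pure literal: y6 appears only negated; assign y6 = False.
y7 occurs only negated in the remaining clauses — set y7 = False.
Set y1 = False and propagate.
  then y2 is forced to True.
  then y10 is forced to False.
  then y8 is forced to True.
  then y9 is forced to True.
  then y4 is forced to False.
y3, y5, y11 are now unconstrained; take y3 = False, y5 = False, y11 = False.

y1=False  y2=True  y3=False  y4=False  y5=False  y6=False  y7=False  y8=True  y9=True  y10=False  y11=False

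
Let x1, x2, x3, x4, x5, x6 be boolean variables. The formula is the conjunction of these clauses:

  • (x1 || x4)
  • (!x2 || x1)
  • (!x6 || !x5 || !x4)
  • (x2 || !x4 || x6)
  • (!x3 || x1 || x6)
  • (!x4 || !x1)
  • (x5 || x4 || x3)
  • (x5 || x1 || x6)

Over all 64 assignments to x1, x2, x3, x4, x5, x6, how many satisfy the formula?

14

Case analysis on x1 and x4:
  x1=1, x4=1: a clause becomes empty — 0.
  x1=1, x4=0: x2, x6 free; 3 ways for (x3,x5) × 2^2 = 12.
  x1=0, x4=1: remaining (x2,x3,x5,x6) ∈ {(0,0,0,1); (0,1,0,1)} — 2.
  x1=0, x4=0: a clause becomes empty — 0.
Total: 0 + 12 + 2 + 0 = 14.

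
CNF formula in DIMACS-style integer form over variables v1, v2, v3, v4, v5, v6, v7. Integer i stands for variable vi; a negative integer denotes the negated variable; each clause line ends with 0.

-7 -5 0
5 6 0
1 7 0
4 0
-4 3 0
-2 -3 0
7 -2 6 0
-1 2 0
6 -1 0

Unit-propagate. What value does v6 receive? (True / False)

Unit clause (v4) sets v4 = True.
From (!v4 || v3) and v4 = True: v3 = True.
(!v2 || !v3) with v3 = True leaves only !v2, so v2 = False.
(v2 || !v1): since v2 = False, the clause reduces to (!v1). v1 = False.
From (v1 || v7) and v1 = False: v7 = True.
(!v7 || !v5) with v7 = True leaves only !v5, so v5 = False.
(v6 || v5): since v5 = False, the clause reduces to (v6). v6 = True.

True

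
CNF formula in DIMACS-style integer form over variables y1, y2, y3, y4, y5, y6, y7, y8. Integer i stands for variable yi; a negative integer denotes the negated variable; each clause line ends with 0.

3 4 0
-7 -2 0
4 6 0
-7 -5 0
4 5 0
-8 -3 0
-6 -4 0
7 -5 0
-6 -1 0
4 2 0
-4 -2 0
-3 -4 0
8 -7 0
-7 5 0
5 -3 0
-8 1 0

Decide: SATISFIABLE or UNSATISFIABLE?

SATISFIABLE

Branch on y1: take y1 = True.
  then y6 is forced to False.
  then y4 is forced to True.
  then y2 is forced to False.
  then y3 is forced to False.
Set y5 = False and propagate.
  then y7 is forced to False.
y8 is now unconstrained; take y8 = False.
Every clause has at least one true literal under this assignment.
So y1=True  y2=False  y3=False  y4=True  y5=False  y6=False  y7=False  y8=False is a satisfying assignment.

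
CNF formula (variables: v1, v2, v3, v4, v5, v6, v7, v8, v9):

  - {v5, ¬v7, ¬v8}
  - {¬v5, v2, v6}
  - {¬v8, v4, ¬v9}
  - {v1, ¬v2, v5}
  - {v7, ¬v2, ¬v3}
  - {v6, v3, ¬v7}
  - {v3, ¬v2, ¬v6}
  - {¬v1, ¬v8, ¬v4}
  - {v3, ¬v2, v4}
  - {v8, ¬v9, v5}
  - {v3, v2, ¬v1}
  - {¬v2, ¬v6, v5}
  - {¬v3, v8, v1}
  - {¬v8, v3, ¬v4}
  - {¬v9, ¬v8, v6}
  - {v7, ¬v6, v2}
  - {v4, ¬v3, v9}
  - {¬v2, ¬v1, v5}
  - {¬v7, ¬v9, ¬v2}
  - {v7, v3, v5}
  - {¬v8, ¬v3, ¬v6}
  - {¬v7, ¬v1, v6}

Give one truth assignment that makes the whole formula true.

v1 = T, v2 = F, v3 = T, v4 = T, v5 = F, v6 = T, v7 = T, v8 = F, v9 = F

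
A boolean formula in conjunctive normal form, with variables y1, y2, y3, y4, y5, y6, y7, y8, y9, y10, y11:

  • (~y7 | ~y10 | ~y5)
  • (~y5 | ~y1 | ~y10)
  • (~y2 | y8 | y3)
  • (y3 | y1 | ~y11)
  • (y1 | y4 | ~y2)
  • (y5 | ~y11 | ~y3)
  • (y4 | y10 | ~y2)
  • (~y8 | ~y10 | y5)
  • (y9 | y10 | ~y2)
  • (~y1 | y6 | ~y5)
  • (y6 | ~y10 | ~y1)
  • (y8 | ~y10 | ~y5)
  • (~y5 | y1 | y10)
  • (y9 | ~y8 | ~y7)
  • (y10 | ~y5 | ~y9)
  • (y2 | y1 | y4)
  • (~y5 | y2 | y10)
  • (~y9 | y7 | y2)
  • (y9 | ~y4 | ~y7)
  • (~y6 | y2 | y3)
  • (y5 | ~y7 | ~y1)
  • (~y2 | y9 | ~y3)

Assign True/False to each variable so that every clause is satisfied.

y1=False  y2=False  y3=False  y4=True  y5=False  y6=False  y7=True  y8=False  y9=True  y10=True  y11=False

Check each clause:
  1. (~y10 | ~y5 | ~y7) — ~y5 is true.
  2. (~y5 | ~y1 | ~y10) — ~y5 is true.
  3. (y3 | y8 | ~y2) — ~y2 is true.
  4. (y1 | ~y11 | y3) — ~y11 is true.
  5. (y1 | ~y2 | y4) — y4 is true.
  6. (~y11 | ~y3 | y5) — ~y3 is true.
  7. (y10 | y4 | ~y2) — y10 is true.
  8. (~y10 | ~y8 | y5) — ~y8 is true.
  9. (y10 | ~y2 | y9) — y9 is true.
  10. (~y1 | ~y5 | y6) — ~y5 is true.
  11. (~y1 | ~y10 | y6) — ~y1 is true.
  12. (~y10 | y8 | ~y5) — ~y5 is true.
  13. (~y5 | y10 | y1) — y10 is true.
  14. (~y8 | ~y7 | y9) — ~y8 is true.
  15. (~y9 | y10 | ~y5) — y10 is true.
  16. (y1 | y4 | y2) — y4 is true.
  17. (~y5 | y2 | y10) — y10 is true.
  18. (y2 | y7 | ~y9) — y7 is true.
  19. (~y4 | y9 | ~y7) — y9 is true.
  20. (y2 | ~y6 | y3) — ~y6 is true.
  21. (y5 | ~y7 | ~y1) — ~y1 is true.
  22. (~y2 | y9 | ~y3) — y9 is true.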